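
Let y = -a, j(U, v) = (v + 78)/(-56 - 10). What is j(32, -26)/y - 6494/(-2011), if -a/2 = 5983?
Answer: 1282142723/397049829 ≈ 3.2292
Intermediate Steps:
a = -11966 (a = -2*5983 = -11966)
j(U, v) = -13/11 - v/66 (j(U, v) = (78 + v)/(-66) = (78 + v)*(-1/66) = -13/11 - v/66)
y = 11966 (y = -1*(-11966) = 11966)
j(32, -26)/y - 6494/(-2011) = (-13/11 - 1/66*(-26))/11966 - 6494/(-2011) = (-13/11 + 13/33)*(1/11966) - 6494*(-1/2011) = -26/33*1/11966 + 6494/2011 = -13/197439 + 6494/2011 = 1282142723/397049829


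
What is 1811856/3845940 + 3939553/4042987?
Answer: 1873049559891/1295757118565 ≈ 1.4455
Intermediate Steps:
1811856/3845940 + 3939553/4042987 = 1811856*(1/3845940) + 3939553*(1/4042987) = 150988/320495 + 3939553/4042987 = 1873049559891/1295757118565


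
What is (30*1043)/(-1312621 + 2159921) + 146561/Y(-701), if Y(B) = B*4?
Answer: -6204669907/118791460 ≈ -52.232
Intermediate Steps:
Y(B) = 4*B
(30*1043)/(-1312621 + 2159921) + 146561/Y(-701) = (30*1043)/(-1312621 + 2159921) + 146561/((4*(-701))) = 31290/847300 + 146561/(-2804) = 31290*(1/847300) + 146561*(-1/2804) = 3129/84730 - 146561/2804 = -6204669907/118791460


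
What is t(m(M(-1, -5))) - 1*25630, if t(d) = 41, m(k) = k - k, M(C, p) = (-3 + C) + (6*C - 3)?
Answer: -25589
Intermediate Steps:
M(C, p) = -6 + 7*C (M(C, p) = (-3 + C) + (-3 + 6*C) = -6 + 7*C)
m(k) = 0
t(m(M(-1, -5))) - 1*25630 = 41 - 1*25630 = 41 - 25630 = -25589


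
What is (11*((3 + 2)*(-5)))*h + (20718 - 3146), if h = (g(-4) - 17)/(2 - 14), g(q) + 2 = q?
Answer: 204539/12 ≈ 17045.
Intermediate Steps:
g(q) = -2 + q
h = 23/12 (h = ((-2 - 4) - 17)/(2 - 14) = (-6 - 17)/(-12) = -23*(-1/12) = 23/12 ≈ 1.9167)
(11*((3 + 2)*(-5)))*h + (20718 - 3146) = (11*((3 + 2)*(-5)))*(23/12) + (20718 - 3146) = (11*(5*(-5)))*(23/12) + 17572 = (11*(-25))*(23/12) + 17572 = -275*23/12 + 17572 = -6325/12 + 17572 = 204539/12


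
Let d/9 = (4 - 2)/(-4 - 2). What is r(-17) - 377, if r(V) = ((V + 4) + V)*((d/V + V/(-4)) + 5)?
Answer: -22433/34 ≈ -659.79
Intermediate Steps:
d = -3 (d = 9*((4 - 2)/(-4 - 2)) = 9*(2/(-6)) = 9*(2*(-⅙)) = 9*(-⅓) = -3)
r(V) = (4 + 2*V)*(5 - 3/V - V/4) (r(V) = ((V + 4) + V)*((-3/V + V/(-4)) + 5) = ((4 + V) + V)*((-3/V + V*(-¼)) + 5) = (4 + 2*V)*((-3/V - V/4) + 5) = (4 + 2*V)*(5 - 3/V - V/4))
r(-17) - 377 = (14 - 12/(-17) + 9*(-17) - ½*(-17)²) - 377 = (14 - 12*(-1/17) - 153 - ½*289) - 377 = (14 + 12/17 - 153 - 289/2) - 377 = -9615/34 - 377 = -22433/34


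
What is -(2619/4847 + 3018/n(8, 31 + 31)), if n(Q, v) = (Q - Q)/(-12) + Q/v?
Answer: -226743051/9694 ≈ -23390.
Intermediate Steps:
n(Q, v) = Q/v (n(Q, v) = 0*(-1/12) + Q/v = 0 + Q/v = Q/v)
-(2619/4847 + 3018/n(8, 31 + 31)) = -(2619/4847 + 3018/((8/(31 + 31)))) = -(2619*(1/4847) + 3018/((8/62))) = -(2619/4847 + 3018/((8*(1/62)))) = -(2619/4847 + 3018/(4/31)) = -(2619/4847 + 3018*(31/4)) = -(2619/4847 + 46779/2) = -1*226743051/9694 = -226743051/9694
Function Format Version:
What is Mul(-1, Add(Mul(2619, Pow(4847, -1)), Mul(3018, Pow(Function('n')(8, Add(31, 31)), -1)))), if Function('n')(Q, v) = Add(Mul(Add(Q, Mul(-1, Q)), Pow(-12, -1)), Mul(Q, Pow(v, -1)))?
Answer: Rational(-226743051, 9694) ≈ -23390.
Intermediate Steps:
Function('n')(Q, v) = Mul(Q, Pow(v, -1)) (Function('n')(Q, v) = Add(Mul(0, Rational(-1, 12)), Mul(Q, Pow(v, -1))) = Add(0, Mul(Q, Pow(v, -1))) = Mul(Q, Pow(v, -1)))
Mul(-1, Add(Mul(2619, Pow(4847, -1)), Mul(3018, Pow(Function('n')(8, Add(31, 31)), -1)))) = Mul(-1, Add(Mul(2619, Pow(4847, -1)), Mul(3018, Pow(Mul(8, Pow(Add(31, 31), -1)), -1)))) = Mul(-1, Add(Mul(2619, Rational(1, 4847)), Mul(3018, Pow(Mul(8, Pow(62, -1)), -1)))) = Mul(-1, Add(Rational(2619, 4847), Mul(3018, Pow(Mul(8, Rational(1, 62)), -1)))) = Mul(-1, Add(Rational(2619, 4847), Mul(3018, Pow(Rational(4, 31), -1)))) = Mul(-1, Add(Rational(2619, 4847), Mul(3018, Rational(31, 4)))) = Mul(-1, Add(Rational(2619, 4847), Rational(46779, 2))) = Mul(-1, Rational(226743051, 9694)) = Rational(-226743051, 9694)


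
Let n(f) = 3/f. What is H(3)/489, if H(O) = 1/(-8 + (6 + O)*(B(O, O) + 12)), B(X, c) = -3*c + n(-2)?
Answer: 2/5379 ≈ 0.00037182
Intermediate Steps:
B(X, c) = -3/2 - 3*c (B(X, c) = -3*c + 3/(-2) = -3*c + 3*(-½) = -3*c - 3/2 = -3/2 - 3*c)
H(O) = 1/(-8 + (6 + O)*(21/2 - 3*O)) (H(O) = 1/(-8 + (6 + O)*((-3/2 - 3*O) + 12)) = 1/(-8 + (6 + O)*(21/2 - 3*O)))
H(3)/489 = -2/(-110 + 6*3² + 15*3)/489 = -2/(-110 + 6*9 + 45)*(1/489) = -2/(-110 + 54 + 45)*(1/489) = -2/(-11)*(1/489) = -2*(-1/11)*(1/489) = (2/11)*(1/489) = 2/5379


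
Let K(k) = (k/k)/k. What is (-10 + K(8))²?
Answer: 6241/64 ≈ 97.516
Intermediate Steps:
K(k) = 1/k
(-10 + K(8))² = (-10 + 1/8)² = (-10 + ⅛)² = (-79/8)² = 6241/64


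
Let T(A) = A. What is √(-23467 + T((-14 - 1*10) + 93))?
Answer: I*√23398 ≈ 152.96*I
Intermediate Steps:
√(-23467 + T((-14 - 1*10) + 93)) = √(-23467 + ((-14 - 1*10) + 93)) = √(-23467 + ((-14 - 10) + 93)) = √(-23467 + (-24 + 93)) = √(-23467 + 69) = √(-23398) = I*√23398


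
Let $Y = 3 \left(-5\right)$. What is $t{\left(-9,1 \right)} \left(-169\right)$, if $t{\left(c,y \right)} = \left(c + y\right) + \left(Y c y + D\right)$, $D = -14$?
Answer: $-19097$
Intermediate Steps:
$Y = -15$
$t{\left(c,y \right)} = -14 + c + y - 15 c y$ ($t{\left(c,y \right)} = \left(c + y\right) + \left(- 15 c y - 14\right) = \left(c + y\right) - \left(14 + 15 c y\right) = -14 + c + y - 15 c y$)
$t{\left(-9,1 \right)} \left(-169\right) = \left(-14 - 9 + 1 - \left(-135\right) 1\right) \left(-169\right) = \left(-14 - 9 + 1 + 135\right) \left(-169\right) = 113 \left(-169\right) = -19097$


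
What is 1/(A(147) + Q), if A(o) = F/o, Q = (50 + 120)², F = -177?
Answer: 49/1416041 ≈ 3.4604e-5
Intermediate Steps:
Q = 28900 (Q = 170² = 28900)
A(o) = -177/o
1/(A(147) + Q) = 1/(-177/147 + 28900) = 1/(-177*1/147 + 28900) = 1/(-59/49 + 28900) = 1/(1416041/49) = 49/1416041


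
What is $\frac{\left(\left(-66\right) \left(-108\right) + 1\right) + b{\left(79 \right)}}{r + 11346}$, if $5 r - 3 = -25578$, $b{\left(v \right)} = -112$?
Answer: $\frac{2339}{2077} \approx 1.1261$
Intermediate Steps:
$r = -5115$ ($r = \frac{3}{5} + \frac{1}{5} \left(-25578\right) = \frac{3}{5} - \frac{25578}{5} = -5115$)
$\frac{\left(\left(-66\right) \left(-108\right) + 1\right) + b{\left(79 \right)}}{r + 11346} = \frac{\left(\left(-66\right) \left(-108\right) + 1\right) - 112}{-5115 + 11346} = \frac{\left(7128 + 1\right) - 112}{6231} = \left(7129 - 112\right) \frac{1}{6231} = 7017 \cdot \frac{1}{6231} = \frac{2339}{2077}$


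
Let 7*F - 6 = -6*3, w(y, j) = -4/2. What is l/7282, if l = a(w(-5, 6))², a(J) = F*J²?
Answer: 1152/178409 ≈ 0.0064571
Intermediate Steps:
w(y, j) = -2 (w(y, j) = -4*½ = -2)
F = -12/7 (F = 6/7 + (-6*3)/7 = 6/7 + (⅐)*(-18) = 6/7 - 18/7 = -12/7 ≈ -1.7143)
a(J) = -12*J²/7
l = 2304/49 (l = (-12/7*(-2)²)² = (-12/7*4)² = (-48/7)² = 2304/49 ≈ 47.020)
l/7282 = (2304/49)/7282 = (2304/49)*(1/7282) = 1152/178409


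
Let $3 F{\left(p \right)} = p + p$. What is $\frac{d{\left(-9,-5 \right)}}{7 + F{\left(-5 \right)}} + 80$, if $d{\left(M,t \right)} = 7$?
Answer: $\frac{901}{11} \approx 81.909$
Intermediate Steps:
$F{\left(p \right)} = \frac{2 p}{3}$ ($F{\left(p \right)} = \frac{p + p}{3} = \frac{2 p}{3}$)
$\frac{d{\left(-9,-5 \right)}}{7 + F{\left(-5 \right)}} + 80 = \frac{7}{7 + \frac{2}{3} \left(-5\right)} + 80 = \frac{7}{7 - \frac{10}{3}} + 80 = \frac{7}{\frac{11}{3}} + 80 = 7 \cdot \frac{3}{11} + 80 = \frac{21}{11} + 80 = \frac{901}{11}$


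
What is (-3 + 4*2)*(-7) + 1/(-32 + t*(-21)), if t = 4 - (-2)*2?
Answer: -7001/200 ≈ -35.005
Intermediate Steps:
t = 8 (t = 4 - 1*(-4) = 4 + 4 = 8)
(-3 + 4*2)*(-7) + 1/(-32 + t*(-21)) = (-3 + 4*2)*(-7) + 1/(-32 + 8*(-21)) = (-3 + 8)*(-7) + 1/(-32 - 168) = 5*(-7) + 1/(-200) = -35 - 1/200 = -7001/200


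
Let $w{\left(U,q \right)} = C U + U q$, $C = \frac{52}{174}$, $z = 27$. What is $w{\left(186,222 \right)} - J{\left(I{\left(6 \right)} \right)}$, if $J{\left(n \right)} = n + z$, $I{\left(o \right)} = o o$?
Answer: $\frac{1197253}{29} \approx 41285.0$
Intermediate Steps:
$C = \frac{26}{87}$ ($C = 52 \cdot \frac{1}{174} = \frac{26}{87} \approx 0.29885$)
$I{\left(o \right)} = o^{2}$
$w{\left(U,q \right)} = \frac{26 U}{87} + U q$
$J{\left(n \right)} = 27 + n$ ($J{\left(n \right)} = n + 27 = 27 + n$)
$w{\left(186,222 \right)} - J{\left(I{\left(6 \right)} \right)} = \frac{1}{87} \cdot 186 \left(26 + 87 \cdot 222\right) - \left(27 + 6^{2}\right) = \frac{1}{87} \cdot 186 \left(26 + 19314\right) - \left(27 + 36\right) = \frac{1}{87} \cdot 186 \cdot 19340 - 63 = \frac{1199080}{29} - 63 = \frac{1197253}{29}$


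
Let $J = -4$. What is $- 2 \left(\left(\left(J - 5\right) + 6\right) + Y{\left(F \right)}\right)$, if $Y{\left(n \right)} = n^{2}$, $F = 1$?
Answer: $4$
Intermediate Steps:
$- 2 \left(\left(\left(J - 5\right) + 6\right) + Y{\left(F \right)}\right) = - 2 \left(\left(\left(-4 - 5\right) + 6\right) + 1^{2}\right) = - 2 \left(\left(-9 + 6\right) + 1\right) = - 2 \left(-3 + 1\right) = \left(-2\right) \left(-2\right) = 4$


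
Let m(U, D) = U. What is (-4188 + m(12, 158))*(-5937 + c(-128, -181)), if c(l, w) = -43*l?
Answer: 1808208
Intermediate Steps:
(-4188 + m(12, 158))*(-5937 + c(-128, -181)) = (-4188 + 12)*(-5937 - 43*(-128)) = -4176*(-5937 + 5504) = -4176*(-433) = 1808208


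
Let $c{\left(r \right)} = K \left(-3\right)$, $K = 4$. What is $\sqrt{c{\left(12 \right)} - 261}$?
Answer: $i \sqrt{273} \approx 16.523 i$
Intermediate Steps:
$c{\left(r \right)} = -12$ ($c{\left(r \right)} = 4 \left(-3\right) = -12$)
$\sqrt{c{\left(12 \right)} - 261} = \sqrt{-12 - 261} = \sqrt{-273} = i \sqrt{273}$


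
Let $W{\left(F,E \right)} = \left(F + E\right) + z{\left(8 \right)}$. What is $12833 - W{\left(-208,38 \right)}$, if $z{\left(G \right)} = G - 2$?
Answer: $12997$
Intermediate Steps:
$z{\left(G \right)} = -2 + G$
$W{\left(F,E \right)} = 6 + E + F$ ($W{\left(F,E \right)} = \left(F + E\right) + \left(-2 + 8\right) = \left(E + F\right) + 6 = 6 + E + F$)
$12833 - W{\left(-208,38 \right)} = 12833 - \left(6 + 38 - 208\right) = 12833 - -164 = 12833 + 164 = 12997$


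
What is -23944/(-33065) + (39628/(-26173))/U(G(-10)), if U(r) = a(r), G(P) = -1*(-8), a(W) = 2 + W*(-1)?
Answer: 2535208846/2596230735 ≈ 0.97650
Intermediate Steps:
a(W) = 2 - W
G(P) = 8
U(r) = 2 - r
-23944/(-33065) + (39628/(-26173))/U(G(-10)) = -23944/(-33065) + (39628/(-26173))/(2 - 1*8) = -23944*(-1/33065) + (39628*(-1/26173))/(2 - 8) = 23944/33065 - 39628/26173/(-6) = 23944/33065 - 39628/26173*(-⅙) = 23944/33065 + 19814/78519 = 2535208846/2596230735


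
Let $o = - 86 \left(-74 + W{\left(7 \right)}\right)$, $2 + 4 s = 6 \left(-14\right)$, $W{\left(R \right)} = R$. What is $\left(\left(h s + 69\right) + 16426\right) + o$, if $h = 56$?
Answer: $21053$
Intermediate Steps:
$s = - \frac{43}{2}$ ($s = - \frac{1}{2} + \frac{6 \left(-14\right)}{4} = - \frac{1}{2} + \frac{1}{4} \left(-84\right) = - \frac{1}{2} - 21 = - \frac{43}{2} \approx -21.5$)
$o = 5762$ ($o = - 86 \left(-74 + 7\right) = \left(-86\right) \left(-67\right) = 5762$)
$\left(\left(h s + 69\right) + 16426\right) + o = \left(\left(56 \left(- \frac{43}{2}\right) + 69\right) + 16426\right) + 5762 = \left(\left(-1204 + 69\right) + 16426\right) + 5762 = \left(-1135 + 16426\right) + 5762 = 15291 + 5762 = 21053$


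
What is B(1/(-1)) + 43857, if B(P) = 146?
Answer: 44003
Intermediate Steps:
B(1/(-1)) + 43857 = 146 + 43857 = 44003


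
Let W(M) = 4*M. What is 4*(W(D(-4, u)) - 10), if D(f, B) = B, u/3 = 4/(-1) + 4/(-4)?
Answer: -280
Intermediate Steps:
u = -15 (u = 3*(4/(-1) + 4/(-4)) = 3*(4*(-1) + 4*(-1/4)) = 3*(-4 - 1) = 3*(-5) = -15)
4*(W(D(-4, u)) - 10) = 4*(4*(-15) - 10) = 4*(-60 - 10) = 4*(-70) = -280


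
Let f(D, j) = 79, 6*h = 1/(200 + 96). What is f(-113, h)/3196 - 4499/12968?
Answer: -3338583/10361432 ≈ -0.32221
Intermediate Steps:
h = 1/1776 (h = 1/(6*(200 + 96)) = (⅙)/296 = (⅙)*(1/296) = 1/1776 ≈ 0.00056306)
f(-113, h)/3196 - 4499/12968 = 79/3196 - 4499/12968 = -3338583/10361432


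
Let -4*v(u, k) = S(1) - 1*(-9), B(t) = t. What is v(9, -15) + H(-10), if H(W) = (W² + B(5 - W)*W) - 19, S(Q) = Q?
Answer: -143/2 ≈ -71.500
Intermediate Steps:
v(u, k) = -5/2 (v(u, k) = -(1 - 1*(-9))/4 = -(1 + 9)/4 = -¼*10 = -5/2)
H(W) = -19 + W² + W*(5 - W) (H(W) = (W² + (5 - W)*W) - 19 = (W² + W*(5 - W)) - 19 = -19 + W² + W*(5 - W))
v(9, -15) + H(-10) = -5/2 + (-19 + 5*(-10)) = -5/2 + (-19 - 50) = -5/2 - 69 = -143/2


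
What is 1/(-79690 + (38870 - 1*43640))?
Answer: -1/84460 ≈ -1.1840e-5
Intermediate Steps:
1/(-79690 + (38870 - 1*43640)) = 1/(-79690 + (38870 - 43640)) = 1/(-79690 - 4770) = 1/(-84460) = -1/84460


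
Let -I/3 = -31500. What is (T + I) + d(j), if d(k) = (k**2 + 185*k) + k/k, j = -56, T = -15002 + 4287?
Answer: 76562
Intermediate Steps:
T = -10715
d(k) = 1 + k**2 + 185*k (d(k) = (k**2 + 185*k) + 1 = 1 + k**2 + 185*k)
I = 94500 (I = -3*(-31500) = 94500)
(T + I) + d(j) = (-10715 + 94500) + (1 + (-56)**2 + 185*(-56)) = 83785 + (1 + 3136 - 10360) = 83785 - 7223 = 76562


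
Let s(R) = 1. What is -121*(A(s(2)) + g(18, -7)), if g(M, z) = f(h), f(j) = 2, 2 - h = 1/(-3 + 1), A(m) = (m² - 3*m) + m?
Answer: -121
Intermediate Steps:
A(m) = m² - 2*m
h = 5/2 (h = 2 - 1/(-3 + 1) = 2 - 1/(-2) = 2 - 1*(-½) = 2 + ½ = 5/2 ≈ 2.5000)
g(M, z) = 2
-121*(A(s(2)) + g(18, -7)) = -121*(1*(-2 + 1) + 2) = -121*(1*(-1) + 2) = -121*(-1 + 2) = -121*1 = -121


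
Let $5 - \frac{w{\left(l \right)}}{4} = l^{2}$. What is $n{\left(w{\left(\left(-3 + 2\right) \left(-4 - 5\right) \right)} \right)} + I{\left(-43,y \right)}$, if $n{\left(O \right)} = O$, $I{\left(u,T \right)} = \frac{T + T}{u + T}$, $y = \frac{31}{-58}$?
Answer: $- \frac{767538}{2525} \approx -303.98$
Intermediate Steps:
$y = - \frac{31}{58}$ ($y = 31 \left(- \frac{1}{58}\right) = - \frac{31}{58} \approx -0.53448$)
$w{\left(l \right)} = 20 - 4 l^{2}$
$I{\left(u,T \right)} = \frac{2 T}{T + u}$
$n{\left(w{\left(\left(-3 + 2\right) \left(-4 - 5\right) \right)} \right)} + I{\left(-43,y \right)} = \left(20 - 4 \left(\left(-3 + 2\right) \left(-4 - 5\right)\right)^{2}\right) + 2 \left(- \frac{31}{58}\right) \frac{1}{- \frac{31}{58} - 43} = \left(20 - 4 \left(\left(-1\right) \left(-9\right)\right)^{2}\right) + 2 \left(- \frac{31}{58}\right) \frac{1}{- \frac{2525}{58}} = \left(20 - 4 \cdot 9^{2}\right) + 2 \left(- \frac{31}{58}\right) \left(- \frac{58}{2525}\right) = \left(20 - 324\right) + \frac{62}{2525} = -304 + \frac{62}{2525} = - \frac{767538}{2525}$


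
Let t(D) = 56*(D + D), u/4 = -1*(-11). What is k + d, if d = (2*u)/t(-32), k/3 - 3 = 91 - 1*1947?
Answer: -2490443/448 ≈ -5559.0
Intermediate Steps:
u = 44 (u = 4*(-1*(-11)) = 4*11 = 44)
k = -5559 (k = 9 + 3*(91 - 1*1947) = 9 + 3*(91 - 1947) = 9 + 3*(-1856) = 9 - 5568 = -5559)
t(D) = 112*D (t(D) = 56*(2*D) = 112*D)
d = -11/448 (d = (2*44)/((112*(-32))) = 88/(-3584) = 88*(-1/3584) = -11/448 ≈ -0.024554)
k + d = -5559 - 11/448 = -2490443/448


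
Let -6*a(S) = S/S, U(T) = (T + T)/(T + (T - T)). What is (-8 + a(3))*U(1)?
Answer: -49/3 ≈ -16.333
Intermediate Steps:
U(T) = 2 (U(T) = (2*T)/(T + 0) = (2*T)/T = 2)
a(S) = -1/6 (a(S) = -S/(6*S) = -1/6*1 = -1/6)
(-8 + a(3))*U(1) = (-8 - 1/6)*2 = -49/6*2 = -49/3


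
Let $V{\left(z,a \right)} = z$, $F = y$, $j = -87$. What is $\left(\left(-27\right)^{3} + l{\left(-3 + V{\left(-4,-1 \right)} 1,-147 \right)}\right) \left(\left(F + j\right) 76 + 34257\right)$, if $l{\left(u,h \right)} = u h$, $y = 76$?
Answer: $-623435334$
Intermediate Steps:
$F = 76$
$l{\left(u,h \right)} = h u$
$\left(\left(-27\right)^{3} + l{\left(-3 + V{\left(-4,-1 \right)} 1,-147 \right)}\right) \left(\left(F + j\right) 76 + 34257\right) = \left(\left(-27\right)^{3} - 147 \left(-3 - 4\right)\right) \left(\left(76 - 87\right) 76 + 34257\right) = \left(-19683 - 147 \left(-3 - 4\right)\right) \left(\left(-11\right) 76 + 34257\right) = \left(-19683 - -1029\right) \left(-836 + 34257\right) = \left(-19683 + 1029\right) 33421 = \left(-18654\right) 33421 = -623435334$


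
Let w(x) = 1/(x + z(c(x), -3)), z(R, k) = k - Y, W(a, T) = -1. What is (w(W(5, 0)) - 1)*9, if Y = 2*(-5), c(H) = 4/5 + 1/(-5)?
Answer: -15/2 ≈ -7.5000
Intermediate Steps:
c(H) = ⅗ (c(H) = 4*(⅕) + 1*(-⅕) = ⅘ - ⅕ = ⅗)
Y = -10
z(R, k) = 10 + k (z(R, k) = k - 1*(-10) = k + 10 = 10 + k)
w(x) = 1/(7 + x) (w(x) = 1/(x + (10 - 3)) = 1/(x + 7) = 1/(7 + x))
(w(W(5, 0)) - 1)*9 = (1/(7 - 1) - 1)*9 = (1/6 - 1)*9 = (⅙ - 1)*9 = -⅚*9 = -15/2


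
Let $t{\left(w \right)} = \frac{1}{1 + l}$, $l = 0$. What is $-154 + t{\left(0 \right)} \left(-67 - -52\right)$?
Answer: $-169$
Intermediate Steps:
$t{\left(w \right)} = 1$ ($t{\left(w \right)} = \frac{1}{1 + 0} = 1^{-1} = 1$)
$-154 + t{\left(0 \right)} \left(-67 - -52\right) = -154 + 1 \left(-67 - -52\right) = -154 + 1 \left(-67 + 52\right) = -154 + 1 \left(-15\right) = -154 - 15 = -169$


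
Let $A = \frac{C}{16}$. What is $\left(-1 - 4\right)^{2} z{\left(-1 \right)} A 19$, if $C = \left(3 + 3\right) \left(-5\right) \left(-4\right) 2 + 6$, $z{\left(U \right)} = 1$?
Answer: $\frac{58425}{8} \approx 7303.1$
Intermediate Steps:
$C = 246$ ($C = 6 \cdot 20 \cdot 2 + 6 = 6 \cdot 40 + 6 = 240 + 6 = 246$)
$A = \frac{123}{8}$ ($A = \frac{246}{16} = 246 \cdot \frac{1}{16} = \frac{123}{8} \approx 15.375$)
$\left(-1 - 4\right)^{2} z{\left(-1 \right)} A 19 = \left(-1 - 4\right)^{2} \cdot 1 \cdot \frac{123}{8} \cdot 19 = \left(-5\right)^{2} \cdot 1 \cdot \frac{123}{8} \cdot 19 = 25 \cdot 1 \cdot \frac{123}{8} \cdot 19 = 25 \cdot \frac{123}{8} \cdot 19 = \frac{3075}{8} \cdot 19 = \frac{58425}{8}$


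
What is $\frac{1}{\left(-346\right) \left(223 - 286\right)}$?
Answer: $\frac{1}{21798} \approx 4.5876 \cdot 10^{-5}$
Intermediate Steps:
$\frac{1}{\left(-346\right) \left(223 - 286\right)} = \frac{1}{\left(-346\right) \left(-63\right)} = \frac{1}{21798}$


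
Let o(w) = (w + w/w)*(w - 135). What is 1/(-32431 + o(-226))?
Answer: 1/48794 ≈ 2.0494e-5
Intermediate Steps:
o(w) = (1 + w)*(-135 + w) (o(w) = (w + 1)*(-135 + w) = (1 + w)*(-135 + w))
1/(-32431 + o(-226)) = 1/(-32431 + (-135 + (-226)² - 134*(-226))) = 1/(-32431 + (-135 + 51076 + 30284)) = 1/(-32431 + 81225) = 1/48794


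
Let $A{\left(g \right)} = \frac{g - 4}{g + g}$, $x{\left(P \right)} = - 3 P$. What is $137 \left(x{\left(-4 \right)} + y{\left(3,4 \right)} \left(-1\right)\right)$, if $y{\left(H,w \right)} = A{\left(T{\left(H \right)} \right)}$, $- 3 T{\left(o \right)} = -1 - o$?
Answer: $1781$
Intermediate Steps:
$T{\left(o \right)} = \frac{1}{3} + \frac{o}{3}$ ($T{\left(o \right)} = - \frac{-1 - o}{3} = \frac{1}{3} + \frac{o}{3}$)
$A{\left(g \right)} = \frac{-4 + g}{2 g}$
$y{\left(H,w \right)} = \frac{- \frac{11}{3} + \frac{H}{3}}{2 \left(\frac{1}{3} + \frac{H}{3}\right)}$ ($y{\left(H,w \right)} = \frac{-4 + \left(\frac{1}{3} + \frac{H}{3}\right)}{2 \left(\frac{1}{3} + \frac{H}{3}\right)} = \frac{- \frac{11}{3} + \frac{H}{3}}{2 \left(\frac{1}{3} + \frac{H}{3}\right)}$)
$137 \left(x{\left(-4 \right)} + y{\left(3,4 \right)} \left(-1\right)\right) = 137 \left(\left(-3\right) \left(-4\right) + \frac{-11 + 3}{2 \left(1 + 3\right)} \left(-1\right)\right) = 137 \left(12 + \frac{1}{2} \cdot \frac{1}{4} \left(-8\right) \left(-1\right)\right) = 137 \left(12 - -1\right) = 137 \left(12 + 1\right) = 137 \cdot 13 = 1781$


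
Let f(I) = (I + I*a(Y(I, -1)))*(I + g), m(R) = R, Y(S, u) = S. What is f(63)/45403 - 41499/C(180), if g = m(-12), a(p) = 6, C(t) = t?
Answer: -208903413/908060 ≈ -230.05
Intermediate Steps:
g = -12
f(I) = 7*I*(-12 + I) (f(I) = (I + I*6)*(I - 12) = (I + 6*I)*(-12 + I) = (7*I)*(-12 + I) = 7*I*(-12 + I))
f(63)/45403 - 41499/C(180) = (7*63*(-12 + 63))/45403 - 41499/180 = (7*63*51)*(1/45403) - 41499*1/180 = 22491*(1/45403) - 4611/20 = 22491/45403 - 4611/20 = -208903413/908060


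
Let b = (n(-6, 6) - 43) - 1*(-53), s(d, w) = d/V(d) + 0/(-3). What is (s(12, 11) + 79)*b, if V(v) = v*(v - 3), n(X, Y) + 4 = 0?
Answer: 1424/3 ≈ 474.67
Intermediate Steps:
n(X, Y) = -4 (n(X, Y) = -4 + 0 = -4)
V(v) = v*(-3 + v)
s(d, w) = 1/(-3 + d) (s(d, w) = d/((d*(-3 + d))) + 0/(-3) = d*(1/(d*(-3 + d))) + 0*(-1/3) = 1/(-3 + d) + 0 = 1/(-3 + d))
b = 6 (b = (-4 - 43) - 1*(-53) = -47 + 53 = 6)
(s(12, 11) + 79)*b = (1/(-3 + 12) + 79)*6 = (1/9 + 79)*6 = (712/9)*6 = 1424/3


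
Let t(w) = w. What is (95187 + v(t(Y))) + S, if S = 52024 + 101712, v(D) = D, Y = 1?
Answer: 248924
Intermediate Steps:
S = 153736
(95187 + v(t(Y))) + S = (95187 + 1) + 153736 = 95188 + 153736 = 248924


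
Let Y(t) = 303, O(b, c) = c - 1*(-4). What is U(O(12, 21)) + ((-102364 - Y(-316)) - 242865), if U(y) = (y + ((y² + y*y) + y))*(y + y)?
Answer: -280532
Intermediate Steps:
O(b, c) = 4 + c (O(b, c) = c + 4 = 4 + c)
U(y) = 2*y*(2*y + 2*y²) (U(y) = (y + ((y² + y²) + y))*(2*y) = (y + (2*y² + y))*(2*y) = (y + (y + 2*y²))*(2*y) = (2*y + 2*y²)*(2*y) = 2*y*(2*y + 2*y²))
U(O(12, 21)) + ((-102364 - Y(-316)) - 242865) = 4*(4 + 21)²*(1 + (4 + 21)) + ((-102364 - 1*303) - 242865) = 4*25²*(1 + 25) + ((-102364 - 303) - 242865) = 4*625*26 + (-102667 - 242865) = 65000 - 345532 = -280532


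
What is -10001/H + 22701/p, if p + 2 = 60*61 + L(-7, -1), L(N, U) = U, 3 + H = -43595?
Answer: 14873795/2310694 ≈ 6.4369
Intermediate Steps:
H = -43598 (H = -3 - 43595 = -43598)
p = 3657 (p = -2 + (60*61 - 1) = -2 + (3660 - 1) = -2 + 3659 = 3657)
-10001/H + 22701/p = -10001/(-43598) + 22701/3657 = -10001*(-1/43598) + 22701*(1/3657) = 10001/43598 + 329/53 = 14873795/2310694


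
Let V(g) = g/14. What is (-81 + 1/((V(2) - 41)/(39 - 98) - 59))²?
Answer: 3806299548676/579894561 ≈ 6563.8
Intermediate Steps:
V(g) = g/14 (V(g) = g*(1/14) = g/14)
(-81 + 1/((V(2) - 41)/(39 - 98) - 59))² = (-81 + 1/(((1/14)*2 - 41)/(39 - 98) - 59))² = (-81 + 1/((⅐ - 41)/(-59) - 59))² = (-81 + 1/(-286/7*(-1/59) - 59))² = (-81 + 1/(286/413 - 59))² = (-81 + 1/(-24081/413))² = (-81 - 413/24081)² = (-1950974/24081)² = 3806299548676/579894561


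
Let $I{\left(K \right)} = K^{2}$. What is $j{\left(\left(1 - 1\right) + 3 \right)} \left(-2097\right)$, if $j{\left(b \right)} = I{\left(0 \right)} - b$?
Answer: $6291$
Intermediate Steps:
$j{\left(b \right)} = - b$ ($j{\left(b \right)} = 0^{2} - b = 0 - b = - b$)
$j{\left(\left(1 - 1\right) + 3 \right)} \left(-2097\right) = - (\left(1 - 1\right) + 3) \left(-2097\right) = - (0 + 3) \left(-2097\right) = \left(-1\right) 3 \left(-2097\right) = \left(-3\right) \left(-2097\right) = 6291$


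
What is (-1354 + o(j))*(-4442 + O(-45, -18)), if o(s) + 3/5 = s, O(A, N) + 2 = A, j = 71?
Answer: 28810402/5 ≈ 5.7621e+6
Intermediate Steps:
O(A, N) = -2 + A
o(s) = -⅗ + s
(-1354 + o(j))*(-4442 + O(-45, -18)) = (-1354 + (-⅗ + 71))*(-4442 + (-2 - 45)) = (-1354 + 352/5)*(-4442 - 47) = -6418/5*(-4489) = 28810402/5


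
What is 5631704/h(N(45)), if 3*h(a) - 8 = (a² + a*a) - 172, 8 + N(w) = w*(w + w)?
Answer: 1407926/2722947 ≈ 0.51706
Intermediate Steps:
N(w) = -8 + 2*w² (N(w) = -8 + w*(w + w) = -8 + w*(2*w) = -8 + 2*w²)
h(a) = -164/3 + 2*a²/3 (h(a) = 8/3 + ((a² + a*a) - 172)/3 = 8/3 + ((a² + a²) - 172)/3 = 8/3 + (2*a² - 172)/3 = 8/3 + (-172 + 2*a²)/3 = 8/3 + (-172/3 + 2*a²/3) = -164/3 + 2*a²/3)
5631704/h(N(45)) = 5631704/(-164/3 + 2*(-8 + 2*45²)²/3) = 5631704/(-164/3 + 2*(-8 + 2*2025)²/3) = 5631704/(-164/3 + 2*(-8 + 4050)²/3) = 5631704/(-164/3 + (⅔)*4042²) = 5631704/(-164/3 + (⅔)*16337764) = 5631704/(-164/3 + 32675528/3) = 5631704/10891788 = 5631704*(1/10891788) = 1407926/2722947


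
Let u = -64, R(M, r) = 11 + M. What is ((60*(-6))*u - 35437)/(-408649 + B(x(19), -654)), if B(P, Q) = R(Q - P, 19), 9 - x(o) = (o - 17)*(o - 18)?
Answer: 1127/37209 ≈ 0.030288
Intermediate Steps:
x(o) = 9 - (-18 + o)*(-17 + o) (x(o) = 9 - (o - 17)*(o - 18) = 9 - (-17 + o)*(-18 + o) = 9 - (-18 + o)*(-17 + o))
B(P, Q) = 11 + Q - P (B(P, Q) = 11 + (Q - P) = 11 + Q - P)
((60*(-6))*u - 35437)/(-408649 + B(x(19), -654)) = ((60*(-6))*(-64) - 35437)/(-408649 + (11 - 654 - (-297 - 1*19² + 35*19))) = (-360*(-64) - 35437)/(-408649 + (11 - 654 - (-297 - 1*361 + 665))) = (23040 - 35437)/(-408649 + (11 - 654 - (-297 - 361 + 665))) = -12397/(-408649 + (11 - 654 - 1*7)) = -12397/(-408649 + (11 - 654 - 7)) = -12397/(-408649 - 650) = -12397/(-409299) = -12397*(-1/409299) = 1127/37209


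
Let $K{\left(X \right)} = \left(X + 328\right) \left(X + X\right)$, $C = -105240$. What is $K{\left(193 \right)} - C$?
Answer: $306346$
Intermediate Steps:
$K{\left(X \right)} = 2 X \left(328 + X\right)$ ($K{\left(X \right)} = \left(328 + X\right) 2 X = 2 X \left(328 + X\right)$)
$K{\left(193 \right)} - C = 2 \cdot 193 \left(328 + 193\right) - -105240 = 2 \cdot 193 \cdot 521 + 105240 = 201106 + 105240 = 306346$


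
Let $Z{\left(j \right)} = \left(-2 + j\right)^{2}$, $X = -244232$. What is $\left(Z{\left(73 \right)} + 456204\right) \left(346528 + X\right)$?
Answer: $47183518520$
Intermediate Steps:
$\left(Z{\left(73 \right)} + 456204\right) \left(346528 + X\right) = \left(\left(-2 + 73\right)^{2} + 456204\right) \left(346528 - 244232\right) = \left(71^{2} + 456204\right) 102296 = \left(5041 + 456204\right) 102296 = 461245 \cdot 102296 = 47183518520$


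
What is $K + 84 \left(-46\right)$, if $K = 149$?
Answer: $-3715$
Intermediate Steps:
$K + 84 \left(-46\right) = 149 + 84 \left(-46\right) = 149 - 3864 = -3715$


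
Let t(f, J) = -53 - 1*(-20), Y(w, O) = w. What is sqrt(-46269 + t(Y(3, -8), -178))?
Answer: I*sqrt(46302) ≈ 215.18*I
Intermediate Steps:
t(f, J) = -33 (t(f, J) = -53 + 20 = -33)
sqrt(-46269 + t(Y(3, -8), -178)) = sqrt(-46269 - 33) = sqrt(-46302) = I*sqrt(46302)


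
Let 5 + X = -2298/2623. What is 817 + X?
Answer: 2127578/2623 ≈ 811.12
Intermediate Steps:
X = -15413/2623 (X = -5 - 2298/2623 = -15413/2623 ≈ -5.8761)
817 + X = 817 - 15413/2623 = 2127578/2623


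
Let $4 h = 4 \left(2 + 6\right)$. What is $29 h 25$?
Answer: $5800$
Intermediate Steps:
$h = 8$ ($h = \frac{4 \left(2 + 6\right)}{4} = \frac{4 \cdot 8}{4} = \frac{1}{4} \cdot 32 = 8$)
$29 h 25 = 29 \cdot 8 \cdot 25 = 232 \cdot 25 = 5800$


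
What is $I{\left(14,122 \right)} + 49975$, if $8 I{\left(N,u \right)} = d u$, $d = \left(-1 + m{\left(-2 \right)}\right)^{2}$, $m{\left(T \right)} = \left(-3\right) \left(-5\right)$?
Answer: $52964$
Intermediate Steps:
$m{\left(T \right)} = 15$
$d = 196$ ($d = \left(-1 + 15\right)^{2} = 14^{2} = 196$)
$I{\left(N,u \right)} = \frac{49 u}{2}$ ($I{\left(N,u \right)} = \frac{196 u}{8} = \frac{49 u}{2}$)
$I{\left(14,122 \right)} + 49975 = \frac{49}{2} \cdot 122 + 49975 = 2989 + 49975 = 52964$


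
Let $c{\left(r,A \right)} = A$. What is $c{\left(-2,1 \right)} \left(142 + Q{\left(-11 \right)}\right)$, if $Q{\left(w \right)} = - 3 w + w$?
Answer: $164$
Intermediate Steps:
$Q{\left(w \right)} = - 2 w$
$c{\left(-2,1 \right)} \left(142 + Q{\left(-11 \right)}\right) = 1 \left(142 - -22\right) = 1 \left(142 + 22\right) = 1 \cdot 164 = 164$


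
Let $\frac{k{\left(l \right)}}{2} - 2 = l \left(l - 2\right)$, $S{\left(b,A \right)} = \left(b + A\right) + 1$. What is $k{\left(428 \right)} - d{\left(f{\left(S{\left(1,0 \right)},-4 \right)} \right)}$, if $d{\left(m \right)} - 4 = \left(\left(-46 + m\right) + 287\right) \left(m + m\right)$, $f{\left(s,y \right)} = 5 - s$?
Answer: $363192$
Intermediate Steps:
$S{\left(b,A \right)} = 1 + A + b$ ($S{\left(b,A \right)} = \left(A + b\right) + 1 = 1 + A + b$)
$k{\left(l \right)} = 4 + 2 l \left(-2 + l\right)$ ($k{\left(l \right)} = 4 + 2 l \left(l - 2\right) = 4 + 2 l \left(-2 + l\right)$)
$d{\left(m \right)} = 4 + 2 m \left(241 + m\right)$ ($d{\left(m \right)} = 4 + \left(\left(-46 + m\right) + 287\right) \left(m + m\right) = 4 + \left(241 + m\right) 2 m = 4 + 2 m \left(241 + m\right)$)
$k{\left(428 \right)} - d{\left(f{\left(S{\left(1,0 \right)},-4 \right)} \right)} = \left(4 - 1712 + 2 \cdot 428^{2}\right) - \left(4 + 2 \left(5 - \left(1 + 0 + 1\right)\right)^{2} + 482 \left(5 - \left(1 + 0 + 1\right)\right)\right) = \left(4 - 1712 + 2 \cdot 183184\right) - \left(4 + 2 \left(5 - 2\right)^{2} + 482 \left(5 - 2\right)\right) = \left(4 - 1712 + 366368\right) - \left(4 + 2 \left(5 - 2\right)^{2} + 482 \left(5 - 2\right)\right) = 364660 - \left(4 + 2 \cdot 3^{2} + 482 \cdot 3\right) = 364660 - \left(4 + 2 \cdot 9 + 1446\right) = 364660 - \left(4 + 18 + 1446\right) = 364660 - 1468 = 363192$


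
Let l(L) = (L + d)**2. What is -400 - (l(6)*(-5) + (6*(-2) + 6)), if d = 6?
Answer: 326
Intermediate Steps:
l(L) = (6 + L)**2 (l(L) = (L + 6)**2 = (6 + L)**2)
-400 - (l(6)*(-5) + (6*(-2) + 6)) = -400 - ((6 + 6)**2*(-5) + (6*(-2) + 6)) = -400 - (12**2*(-5) + (-12 + 6)) = -400 - (144*(-5) - 6) = -400 - (-720 - 6) = -400 - 1*(-726) = -400 + 726 = 326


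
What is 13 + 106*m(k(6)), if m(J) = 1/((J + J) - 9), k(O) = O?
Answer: 145/3 ≈ 48.333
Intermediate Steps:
m(J) = 1/(-9 + 2*J) (m(J) = 1/(2*J - 9) = 1/(-9 + 2*J))
13 + 106*m(k(6)) = 13 + 106/(-9 + 2*6) = 13 + 106/(-9 + 12) = 13 + 106/3 = 145/3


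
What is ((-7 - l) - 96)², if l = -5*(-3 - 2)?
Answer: 16384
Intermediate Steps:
l = 25 (l = -5*(-5) = 25)
((-7 - l) - 96)² = ((-7 - 1*25) - 96)² = ((-7 - 25) - 96)² = (-32 - 96)² = (-128)² = 16384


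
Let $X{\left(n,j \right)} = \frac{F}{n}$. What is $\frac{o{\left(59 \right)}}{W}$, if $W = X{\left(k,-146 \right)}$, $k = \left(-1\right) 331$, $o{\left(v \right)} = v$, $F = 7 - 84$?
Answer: $\frac{19529}{77} \approx 253.62$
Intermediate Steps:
$F = -77$ ($F = 7 - 84 = -77$)
$k = -331$
$X{\left(n,j \right)} = - \frac{77}{n}$
$W = \frac{77}{331}$ ($W = - \frac{77}{-331} = \left(-77\right) \left(- \frac{1}{331}\right) = \frac{77}{331} \approx 0.23263$)
$\frac{o{\left(59 \right)}}{W} = \frac{59}{\frac{77}{331}} = 59 \cdot \frac{331}{77} = \frac{19529}{77}$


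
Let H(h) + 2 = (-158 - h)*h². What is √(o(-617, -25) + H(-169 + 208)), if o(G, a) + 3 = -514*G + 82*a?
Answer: √15446 ≈ 124.28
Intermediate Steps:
o(G, a) = -3 - 514*G + 82*a (o(G, a) = -3 + (-514*G + 82*a) = -3 - 514*G + 82*a)
H(h) = -2 + h²*(-158 - h) (H(h) = -2 + (-158 - h)*h² = -2 + h²*(-158 - h))
√(o(-617, -25) + H(-169 + 208)) = √((-3 - 514*(-617) + 82*(-25)) + (-2 - (-169 + 208)³ - 158*(-169 + 208)²)) = √((-3 + 317138 - 2050) + (-2 - 1*39³ - 158*39²)) = √(315085 + (-2 - 1*59319 - 158*1521)) = √(315085 + (-2 - 59319 - 240318)) = √(315085 - 299639) = √15446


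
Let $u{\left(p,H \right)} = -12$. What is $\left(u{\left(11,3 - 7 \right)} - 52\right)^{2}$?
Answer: $4096$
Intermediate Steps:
$\left(u{\left(11,3 - 7 \right)} - 52\right)^{2} = \left(-12 - 52\right)^{2} = \left(-64\right)^{2} = 4096$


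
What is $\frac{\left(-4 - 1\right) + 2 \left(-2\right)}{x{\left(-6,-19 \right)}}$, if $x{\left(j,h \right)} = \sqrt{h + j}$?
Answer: $\frac{9 i}{5} \approx 1.8 i$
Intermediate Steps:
$\frac{\left(-4 - 1\right) + 2 \left(-2\right)}{x{\left(-6,-19 \right)}} = \frac{\left(-4 - 1\right) + 2 \left(-2\right)}{\sqrt{-19 - 6}} = \frac{-5 - 4}{\sqrt{-25}} = - \frac{9}{5 i} = - 9 \left(- \frac{i}{5}\right) = \frac{9 i}{5}$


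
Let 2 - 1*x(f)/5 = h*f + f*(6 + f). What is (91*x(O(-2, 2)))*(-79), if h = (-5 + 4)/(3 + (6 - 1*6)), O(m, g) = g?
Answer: 1437800/3 ≈ 4.7927e+5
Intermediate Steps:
h = -⅓ (h = -1/(3 + (6 - 6)) = -1/(3 + 0) = -1/3 = -1*⅓ = -⅓ ≈ -0.33333)
x(f) = 10 + 5*f/3 - 5*f*(6 + f) (x(f) = 10 - 5*(-f/3 + f*(6 + f)) = 10 + (5*f/3 - 5*f*(6 + f)) = 10 + 5*f/3 - 5*f*(6 + f))
(91*x(O(-2, 2)))*(-79) = (91*(10 - 5*2² - 85/3*2))*(-79) = (91*(10 - 5*4 - 170/3))*(-79) = (91*(10 - 20 - 170/3))*(-79) = (91*(-200/3))*(-79) = -18200/3*(-79) = 1437800/3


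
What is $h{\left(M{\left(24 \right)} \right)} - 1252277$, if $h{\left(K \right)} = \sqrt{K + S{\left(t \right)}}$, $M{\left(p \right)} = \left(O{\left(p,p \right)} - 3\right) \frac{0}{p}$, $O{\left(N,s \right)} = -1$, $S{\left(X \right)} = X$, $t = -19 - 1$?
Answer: $-1252277 + 2 i \sqrt{5} \approx -1.2523 \cdot 10^{6} + 4.4721 i$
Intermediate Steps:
$t = -20$
$M{\left(p \right)} = 0$ ($M{\left(p \right)} = \left(-1 - 3\right) \frac{0}{p} = \left(-4\right) 0 = 0$)
$h{\left(K \right)} = \sqrt{-20 + K}$ ($h{\left(K \right)} = \sqrt{K - 20} = \sqrt{-20 + K}$)
$h{\left(M{\left(24 \right)} \right)} - 1252277 = \sqrt{-20 + 0} - 1252277 = \sqrt{-20} - 1252277 = 2 i \sqrt{5} - 1252277 = -1252277 + 2 i \sqrt{5}$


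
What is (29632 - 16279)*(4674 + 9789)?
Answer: 193124439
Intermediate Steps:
(29632 - 16279)*(4674 + 9789) = 13353*14463 = 193124439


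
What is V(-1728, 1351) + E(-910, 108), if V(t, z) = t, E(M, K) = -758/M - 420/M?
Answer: -785651/455 ≈ -1726.7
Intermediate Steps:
E(M, K) = -1178/M
V(-1728, 1351) + E(-910, 108) = -1728 - 1178/(-910) = -1728 - 1178*(-1/910) = -1728 + 589/455 = -785651/455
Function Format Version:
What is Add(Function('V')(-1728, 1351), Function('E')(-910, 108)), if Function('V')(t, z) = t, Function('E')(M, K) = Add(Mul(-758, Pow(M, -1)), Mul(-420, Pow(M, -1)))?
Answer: Rational(-785651, 455) ≈ -1726.7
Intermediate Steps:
Function('E')(M, K) = Mul(-1178, Pow(M, -1))
Add(Function('V')(-1728, 1351), Function('E')(-910, 108)) = Add(-1728, Mul(-1178, Pow(-910, -1))) = Add(-1728, Mul(-1178, Rational(-1, 910))) = Add(-1728, Rational(589, 455)) = Rational(-785651, 455)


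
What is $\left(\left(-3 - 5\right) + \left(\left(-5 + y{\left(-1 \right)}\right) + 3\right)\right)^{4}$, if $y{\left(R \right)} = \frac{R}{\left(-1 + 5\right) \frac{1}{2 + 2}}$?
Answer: $14641$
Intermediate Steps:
$y{\left(R \right)} = R$ ($y{\left(R \right)} = \frac{R}{4 \cdot \frac{1}{4}} = \frac{R}{1} = R 1 = R$)
$\left(\left(-3 - 5\right) + \left(\left(-5 + y{\left(-1 \right)}\right) + 3\right)\right)^{4} = \left(\left(-3 - 5\right) + \left(\left(-5 - 1\right) + 3\right)\right)^{4} = \left(-8 + \left(-6 + 3\right)\right)^{4} = \left(-8 - 3\right)^{4} = \left(-11\right)^{4} = 14641$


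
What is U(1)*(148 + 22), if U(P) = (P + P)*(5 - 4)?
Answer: 340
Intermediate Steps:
U(P) = 2*P (U(P) = (2*P)*1 = 2*P)
U(1)*(148 + 22) = (2*1)*(148 + 22) = 2*170 = 340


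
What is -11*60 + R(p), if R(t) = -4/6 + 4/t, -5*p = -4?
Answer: -1967/3 ≈ -655.67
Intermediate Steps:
p = ⅘ (p = -⅕*(-4) = ⅘ ≈ 0.80000)
R(t) = -⅔ + 4/t (R(t) = -4*⅙ + 4/t = -⅔ + 4/t)
-11*60 + R(p) = -11*60 + (-⅔ + 4/(⅘)) = -660 + (-⅔ + 4*(5/4)) = -660 + (-⅔ + 5) = -660 + 13/3 = -1967/3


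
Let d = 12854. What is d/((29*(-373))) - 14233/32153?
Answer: -567253023/347799001 ≈ -1.6310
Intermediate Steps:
d/((29*(-373))) - 14233/32153 = 12854/((29*(-373))) - 14233/32153 = 12854/(-10817) - 14233*1/32153 = 12854*(-1/10817) - 14233/32153 = -12854/10817 - 14233/32153 = -567253023/347799001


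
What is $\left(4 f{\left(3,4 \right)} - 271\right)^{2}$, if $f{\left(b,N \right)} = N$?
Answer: $65025$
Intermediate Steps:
$\left(4 f{\left(3,4 \right)} - 271\right)^{2} = \left(4 \cdot 4 - 271\right)^{2} = \left(16 - 271\right)^{2} = \left(-255\right)^{2} = 65025$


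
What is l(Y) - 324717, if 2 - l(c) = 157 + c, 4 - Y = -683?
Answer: -325559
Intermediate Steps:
Y = 687 (Y = 4 - 1*(-683) = 4 + 683 = 687)
l(c) = -155 - c (l(c) = 2 - (157 + c) = 2 + (-157 - c) = -155 - c)
l(Y) - 324717 = (-155 - 1*687) - 324717 = (-155 - 687) - 324717 = -842 - 324717 = -325559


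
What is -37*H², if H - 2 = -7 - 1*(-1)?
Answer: -592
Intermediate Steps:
H = -4 (H = 2 + (-7 - 1*(-1)) = 2 + (-7 + 1) = 2 - 6 = -4)
-37*H² = -37*(-4)² = -37*16 = -592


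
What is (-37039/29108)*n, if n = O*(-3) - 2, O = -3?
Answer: -259273/29108 ≈ -8.9073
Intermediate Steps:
n = 7 (n = -3*(-3) - 2 = 9 - 2 = 7)
(-37039/29108)*n = -37039/29108*7 = -259273/29108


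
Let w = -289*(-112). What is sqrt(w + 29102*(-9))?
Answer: 5*I*sqrt(9182) ≈ 479.11*I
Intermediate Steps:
w = 32368
sqrt(w + 29102*(-9)) = sqrt(32368 + 29102*(-9)) = sqrt(32368 - 261918) = sqrt(-229550) = 5*I*sqrt(9182)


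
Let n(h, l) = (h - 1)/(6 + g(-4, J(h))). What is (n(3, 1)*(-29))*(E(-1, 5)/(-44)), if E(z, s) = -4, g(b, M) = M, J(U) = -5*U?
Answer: 58/99 ≈ 0.58586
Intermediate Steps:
n(h, l) = (-1 + h)/(6 - 5*h) (n(h, l) = (h - 1)/(6 - 5*h) = (-1 + h)/(6 - 5*h))
(n(3, 1)*(-29))*(E(-1, 5)/(-44)) = (((1 - 1*3)/(-6 + 5*3))*(-29))*(-4/(-44)) = (((1 - 3)/(-6 + 15))*(-29))*(-4*(-1/44)) = ((-2/9)*(-29))*(1/11) = (((⅑)*(-2))*(-29))*(1/11) = -2/9*(-29)*(1/11) = (58/9)*(1/11) = 58/99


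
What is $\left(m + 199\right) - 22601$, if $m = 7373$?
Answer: $-15029$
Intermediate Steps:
$\left(m + 199\right) - 22601 = \left(7373 + 199\right) - 22601 = 7572 - 22601 = -15029$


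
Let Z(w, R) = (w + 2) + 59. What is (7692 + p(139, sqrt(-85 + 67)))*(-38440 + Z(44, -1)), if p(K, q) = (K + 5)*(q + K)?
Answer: -1062186180 - 16560720*I*sqrt(2) ≈ -1.0622e+9 - 2.342e+7*I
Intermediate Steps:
p(K, q) = (5 + K)*(K + q)
Z(w, R) = 61 + w (Z(w, R) = (2 + w) + 59 = 61 + w)
(7692 + p(139, sqrt(-85 + 67)))*(-38440 + Z(44, -1)) = (7692 + (139**2 + 5*139 + 5*sqrt(-85 + 67) + 139*sqrt(-85 + 67)))*(-38440 + (61 + 44)) = (7692 + (19321 + 695 + 5*sqrt(-18) + 139*sqrt(-18)))*(-38440 + 105) = (7692 + (19321 + 695 + 5*(3*I*sqrt(2)) + 139*(3*I*sqrt(2))))*(-38335) = (7692 + (19321 + 695 + 15*I*sqrt(2) + 417*I*sqrt(2)))*(-38335) = (7692 + (20016 + 432*I*sqrt(2)))*(-38335) = (27708 + 432*I*sqrt(2))*(-38335) = -1062186180 - 16560720*I*sqrt(2)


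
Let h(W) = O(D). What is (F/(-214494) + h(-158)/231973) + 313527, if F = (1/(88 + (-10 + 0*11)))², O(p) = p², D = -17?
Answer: 13558720283013994541/43245781795944 ≈ 3.1353e+5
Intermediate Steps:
h(W) = 289 (h(W) = (-17)² = 289)
F = 1/6084 (F = (1/(88 + (-10 + 0)))² = (1/(88 - 10))² = (1/78)² = 1/6084 ≈ 0.00016437)
(F/(-214494) + h(-158)/231973) + 313527 = ((1/6084)/(-214494) + 289/231973) + 313527 = ((1/6084)*(-1/214494) + 289*(1/231973)) + 313527 = (-1/1304981496 + 289/231973) + 313527 = 53877060053/43245781795944 + 313527 = 13558720283013994541/43245781795944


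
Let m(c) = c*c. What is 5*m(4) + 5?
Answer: 85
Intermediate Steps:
m(c) = c²
5*m(4) + 5 = 5*4² + 5 = 5*16 + 5 = 80 + 5 = 85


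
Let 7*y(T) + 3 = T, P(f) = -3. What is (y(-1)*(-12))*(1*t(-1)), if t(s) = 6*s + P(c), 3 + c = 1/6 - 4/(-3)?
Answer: -432/7 ≈ -61.714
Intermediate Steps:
c = -3/2 (c = -3 + (1/6 - 4/(-3)) = -3 + (1*(1/6) - 4*(-1/3)) = -3 + (1/6 + 4/3) = -3 + 3/2 = -3/2 ≈ -1.5000)
y(T) = -3/7 + T/7
t(s) = -3 + 6*s (t(s) = 6*s - 3 = -3 + 6*s)
(y(-1)*(-12))*(1*t(-1)) = ((-3/7 + (1/7)*(-1))*(-12))*(1*(-3 + 6*(-1))) = ((-3/7 - 1/7)*(-12))*(1*(-3 - 6)) = (-4/7*(-12))*(1*(-9)) = (48/7)*(-9) = -432/7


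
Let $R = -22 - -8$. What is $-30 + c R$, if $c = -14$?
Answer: $166$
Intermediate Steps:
$R = -14$ ($R = -22 + 8 = -14$)
$-30 + c R = -30 - -196 = -30 + 196 = 166$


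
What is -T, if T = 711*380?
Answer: -270180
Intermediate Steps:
T = 270180
-T = -1*270180 = -270180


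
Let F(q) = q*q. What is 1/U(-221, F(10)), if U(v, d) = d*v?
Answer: -1/22100 ≈ -4.5249e-5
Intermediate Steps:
F(q) = q²
1/U(-221, F(10)) = 1/(10²*(-221)) = 1/(100*(-221)) = 1/(-22100) = -1/22100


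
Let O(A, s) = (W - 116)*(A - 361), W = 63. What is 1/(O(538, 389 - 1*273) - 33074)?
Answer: -1/42455 ≈ -2.3554e-5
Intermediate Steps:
O(A, s) = 19133 - 53*A (O(A, s) = (63 - 116)*(A - 361) = -53*(-361 + A) = 19133 - 53*A)
1/(O(538, 389 - 1*273) - 33074) = 1/((19133 - 53*538) - 33074) = 1/((19133 - 28514) - 33074) = 1/(-9381 - 33074) = 1/(-42455) = -1/42455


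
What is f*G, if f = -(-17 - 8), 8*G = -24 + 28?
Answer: 25/2 ≈ 12.500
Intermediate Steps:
G = 1/2 (G = (-24 + 28)/8 = (1/8)*4 = 1/2 ≈ 0.50000)
f = 25 (f = -1*(-25) = 25)
f*G = 25*(1/2) = 25/2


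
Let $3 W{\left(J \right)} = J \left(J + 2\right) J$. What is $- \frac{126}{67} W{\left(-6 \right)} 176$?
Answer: $\frac{1064448}{67} \approx 15887.0$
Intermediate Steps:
$W{\left(J \right)} = \frac{J^{2} \left(2 + J\right)}{3}$ ($W{\left(J \right)} = \frac{J \left(J + 2\right) J}{3} = \frac{J \left(2 + J\right) J}{3} = \frac{J^{2} \left(2 + J\right)}{3}$)
$- \frac{126}{67} W{\left(-6 \right)} 176 = - \frac{126}{67} \frac{\left(-6\right)^{2} \left(2 - 6\right)}{3} \cdot 176 = \left(-126\right) \frac{1}{67} \cdot \frac{1}{3} \cdot 36 \left(-4\right) 176 = \left(- \frac{126}{67}\right) \left(-48\right) 176 = \frac{6048}{67} \cdot 176 = \frac{1064448}{67}$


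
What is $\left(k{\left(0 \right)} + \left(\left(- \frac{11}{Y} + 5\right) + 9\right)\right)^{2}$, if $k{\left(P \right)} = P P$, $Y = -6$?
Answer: $\frac{9025}{36} \approx 250.69$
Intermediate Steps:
$k{\left(P \right)} = P^{2}$
$\left(k{\left(0 \right)} + \left(\left(- \frac{11}{Y} + 5\right) + 9\right)\right)^{2} = \left(0^{2} + \left(\left(- \frac{11}{-6} + 5\right) + 9\right)\right)^{2} = \left(0 + \left(\left(\left(-11\right) \left(- \frac{1}{6}\right) + 5\right) + 9\right)\right)^{2} = \left(0 + \left(\left(\frac{11}{6} + 5\right) + 9\right)\right)^{2} = \left(0 + \left(\frac{41}{6} + 9\right)\right)^{2} = \left(0 + \frac{95}{6}\right)^{2} = \left(\frac{95}{6}\right)^{2} = \frac{9025}{36}$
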